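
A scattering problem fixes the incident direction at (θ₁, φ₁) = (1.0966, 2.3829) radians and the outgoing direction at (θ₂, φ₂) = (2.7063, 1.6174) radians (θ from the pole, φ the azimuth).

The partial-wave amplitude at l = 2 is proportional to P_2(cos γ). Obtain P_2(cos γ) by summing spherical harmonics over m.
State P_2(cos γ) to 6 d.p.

-0.469092

Term-by-term m-sum for l=2 (normalisation 4π/5 = 2.513274):
  [-2]  conj(Y_{2,-2})(Ω₁) = (0.016322, -0.305298) ; Y_{2,-2}(Ω₂) = (-0.068385, 0.006393) ; Δ = (0.000835, 0.020982)
  [-1]  conj(Y_{2,-1})(Ω₁) = (-0.227765, 0.215913) ; Y_{2,-1}(Ω₂) = (0.013761, 0.295066) ; Δ = (-0.066843, -0.064234)
  [+0]  conj(Y_{2,0})(Ω₁) = (-0.118109, -0.000000) ; Y_{2,0}(Ω₂) = (0.462543, 0.000000) ; Δ = (-0.054631, -0.000000)
  [+1]  conj(Y_{2,1})(Ω₁) = (0.227765, 0.215913) ; Y_{2,1}(Ω₂) = (-0.013761, 0.295066) ; Δ = (-0.066843, 0.064234)
  [+2]  conj(Y_{2,2})(Ω₁) = (0.016322, 0.305298) ; Y_{2,2}(Ω₂) = (-0.068385, -0.006393) ; Δ = (0.000835, -0.020982)
Total Σ_m = (-0.186646, -0.000000). Multiply by 2.513274: (-0.469092, -0.000000). P_2(cos γ) = -0.469092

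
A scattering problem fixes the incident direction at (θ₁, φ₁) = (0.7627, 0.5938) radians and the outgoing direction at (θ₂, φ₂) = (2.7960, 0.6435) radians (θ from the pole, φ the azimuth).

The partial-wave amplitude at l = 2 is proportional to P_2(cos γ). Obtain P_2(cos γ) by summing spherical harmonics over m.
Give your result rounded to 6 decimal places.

-0.200985

Summing Y*_{l m}(θ₁,φ₁)·Y_{l m}(θ₂,φ₂) over m ∈ [−2, 2]; prefactor 4π/(2·2+1) = 2.513274:
  term(m=-2) = (0.008132, -0.000811)   from Y*(Ω₁)=(0.068934, 0.171001), Y(Ω₂)=(0.012412, -0.042554)
  term(m=-1) = (-0.094897, 0.004720)   from Y*(Ω₁)=(0.319822, 0.215903), Y(Ω₂)=(-0.196985, 0.147738)
  term(m=+0) = (0.093561, 0.000000)   from Y*(Ω₁)=(0.179165, -0.000000), Y(Ω₂)=(0.522205, 0.000000)
  term(m=+1) = (-0.094897, -0.004720)   from Y*(Ω₁)=(-0.319822, 0.215903), Y(Ω₂)=(0.196985, 0.147738)
  term(m=+2) = (0.008132, 0.000811)   from Y*(Ω₁)=(0.068934, -0.171001), Y(Ω₂)=(0.012412, 0.042554)
Accumulated sum (-0.079969, 0.000000); after 4π/(2l+1) scaling, (-0.200985, 0.000000) ⇒ P_2 = -0.200985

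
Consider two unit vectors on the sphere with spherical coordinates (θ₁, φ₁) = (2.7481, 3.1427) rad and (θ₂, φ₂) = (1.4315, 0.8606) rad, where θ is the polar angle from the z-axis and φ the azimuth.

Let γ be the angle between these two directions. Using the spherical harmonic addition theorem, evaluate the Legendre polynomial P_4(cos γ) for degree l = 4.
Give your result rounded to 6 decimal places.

Summing Y*_{l m}(θ₁,φ₁)·Y_{l m}(θ₂,φ₂) over m ∈ [−4, 4]; prefactor 4π/(2·4+1) = 1.396263:
  term(m=-4) = -0.003893+0.001189i   from Y*(Ω₁)=+0.009564+0.000042i, Y(Ω₂)=-0.406523+0.126112i
  term(m=-3) = -0.009300-0.005871i   from Y*(Ω₁)=+0.065159+0.000216i, Y(Ω₂)=-0.143026-0.089629i
  term(m=-2) = +0.010243+0.068617i   from Y*(Ω₁)=+0.244459+0.000541i, Y(Ω₂)=+0.042524+0.280597i
  term(m=-1) = -0.060556+0.070267i   from Y*(Ω₁)=+0.497712+0.000551i, Y(Ω₂)=-0.121511+0.141314i
  term(m=+0) = +0.078359+0.000000i   from Y*(Ω₁)=+0.304247-0.000000i, Y(Ω₂)=+0.257552+0.000000i
  term(m=+1) = -0.060556-0.070267i   from Y*(Ω₁)=-0.497712+0.000551i, Y(Ω₂)=+0.121511+0.141314i
  term(m=+2) = +0.010243-0.068617i   from Y*(Ω₁)=+0.244459-0.000541i, Y(Ω₂)=+0.042524-0.280597i
  term(m=+3) = -0.009300+0.005871i   from Y*(Ω₁)=-0.065159+0.000216i, Y(Ω₂)=+0.143026-0.089629i
  term(m=+4) = -0.003893-0.001189i   from Y*(Ω₁)=+0.009564-0.000042i, Y(Ω₂)=-0.406523-0.126112i
Σ over m = -0.048651-0.000000i; ×(4π/9) → -0.067930-0.000000i. Real part: -0.067930

-0.067930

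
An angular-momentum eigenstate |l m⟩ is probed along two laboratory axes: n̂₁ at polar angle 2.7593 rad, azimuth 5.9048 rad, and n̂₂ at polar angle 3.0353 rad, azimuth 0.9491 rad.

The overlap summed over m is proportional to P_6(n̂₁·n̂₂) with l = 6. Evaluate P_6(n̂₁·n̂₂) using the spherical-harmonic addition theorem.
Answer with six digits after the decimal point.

-0.003388

Expand P_6 via completeness: Σ_{m} conj(Y_{6,m}) at Ω₁ times Y_{6,m} at Ω₂ —
  term(m=-6) = -0.00000 - 0.00000j   from Y*(Ω₁)=-0.00084 - 0.00100j, Y(Ω₂)=0.00000 + 0.00000j
  term(m=-5) = 0.00000 - 0.00000j   from Y*(Ω₁)=0.00354 + 0.01064j, Y(Ω₂)=-0.00000 - 0.00002j
  term(m=-4) = 0.00001 + 0.00002j   from Y*(Ω₁)=0.00335 - 0.05842j, Y(Ω₂)=-0.00035 + 0.00027j
  term(m=-3) = -0.00082 + 0.00092j   from Y*(Ω₁)=-0.08565 + 0.18402j, Y(Ω₂)=0.00583 + 0.00177j
  term(m=-2) = -0.02262 - 0.01197j   from Y*(Ω₁)=0.32820 - 0.30992j, Y(Ω₂)=-0.01823 - 0.05368j
  term(m=-1) = 0.04117 - 0.16587j   from Y*(Ω₁)=-0.48089 + 0.19117j, Y(Ω₂)=-0.19235 + 0.26846j
  term(m=+0) = -0.03900 + 0.00000j   from Y*(Ω₁)=-0.04333 + 0.00000j, Y(Ω₂)=0.89992 + 0.00000j
  term(m=+1) = 0.04117 + 0.16587j   from Y*(Ω₁)=0.48089 + 0.19117j, Y(Ω₂)=0.19235 + 0.26846j
  term(m=+2) = -0.02262 + 0.01197j   from Y*(Ω₁)=0.32820 + 0.30992j, Y(Ω₂)=-0.01823 + 0.05368j
  term(m=+3) = -0.00082 - 0.00092j   from Y*(Ω₁)=0.08565 + 0.18402j, Y(Ω₂)=-0.00583 + 0.00177j
  term(m=+4) = 0.00001 - 0.00002j   from Y*(Ω₁)=0.00335 + 0.05842j, Y(Ω₂)=-0.00035 - 0.00027j
  term(m=+5) = 0.00000 + 0.00000j   from Y*(Ω₁)=-0.00354 + 0.01064j, Y(Ω₂)=0.00000 - 0.00002j
  term(m=+6) = -0.00000 + 0.00000j   from Y*(Ω₁)=-0.00084 + 0.00100j, Y(Ω₂)=0.00000 - 0.00000j
Accumulated sum -0.00350 + 0.00000j; after 4π/(2l+1) scaling, -0.00339 + 0.00000j ⇒ P_6 = -0.003388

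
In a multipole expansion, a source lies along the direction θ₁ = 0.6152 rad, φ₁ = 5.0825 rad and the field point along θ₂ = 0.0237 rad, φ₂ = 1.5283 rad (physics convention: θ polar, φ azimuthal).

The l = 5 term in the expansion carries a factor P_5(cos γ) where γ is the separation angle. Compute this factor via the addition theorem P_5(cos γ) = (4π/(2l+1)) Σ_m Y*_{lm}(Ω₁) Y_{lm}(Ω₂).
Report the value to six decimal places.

Expand P_5 via completeness: Σ_{m} conj(Y_{5,m}) at Ω₁ times Y_{5,m} at Ω₂ —
  [-5]  conj(Y_{5,-5})(Ω₁) = 0.02856 + 0.00821j ; Y_{5,-5}(Ω₂) = 0.00000 - 0.00000j ; Δ = 0.00000 - 0.00000j
  [-4]  conj(Y_{5,-4})(Ω₁) = 0.01200 + 0.13243j ; Y_{5,-4}(Ω₂) = 0.00000 + 0.00000j ; Δ = -0.00000 + 0.00000j
  [-3]  conj(Y_{5,-3})(Ω₁) = -0.29800 + 0.14782j ; Y_{5,-3}(Ω₂) = -0.00000 + 0.00004j ; Δ = -0.00000 - 0.00001j
  [-2]  conj(Y_{5,-2})(Ω₁) = -0.34062 - 0.31116j ; Y_{5,-2}(Ω₂) = -0.00189 - 0.00016j ; Δ = 0.00060 + 0.00064j
  [-1]  conj(Y_{5,-1})(Ω₁) = 0.06711 - 0.17296j ; Y_{5,-1}(Ω₂) = 0.00257 - 0.06055j ; Δ = -0.01030 - 0.00451j
  [+0]  conj(Y_{5,0})(Ω₁) = -0.34984 + 0.00000j ; Y_{5,0}(Ω₂) = 0.93167 + 0.00000j ; Δ = -0.32594 + 0.00000j
  [+1]  conj(Y_{5,1})(Ω₁) = -0.06711 - 0.17296j ; Y_{5,1}(Ω₂) = -0.00257 - 0.06055j ; Δ = -0.01030 + 0.00451j
  [+2]  conj(Y_{5,2})(Ω₁) = -0.34062 + 0.31116j ; Y_{5,2}(Ω₂) = -0.00189 + 0.00016j ; Δ = 0.00060 - 0.00064j
  [+3]  conj(Y_{5,3})(Ω₁) = 0.29800 + 0.14782j ; Y_{5,3}(Ω₂) = 0.00000 + 0.00004j ; Δ = -0.00000 + 0.00001j
  [+4]  conj(Y_{5,4})(Ω₁) = 0.01200 - 0.13243j ; Y_{5,4}(Ω₂) = 0.00000 - 0.00000j ; Δ = -0.00000 - 0.00000j
  [+5]  conj(Y_{5,5})(Ω₁) = -0.02856 + 0.00821j ; Y_{5,5}(Ω₂) = -0.00000 - 0.00000j ; Δ = 0.00000 + 0.00000j
Σ over m = -0.34535 - 0.00000j; ×(4π/11) → -0.39453 - 0.00000j. Real part: -0.394532

-0.394532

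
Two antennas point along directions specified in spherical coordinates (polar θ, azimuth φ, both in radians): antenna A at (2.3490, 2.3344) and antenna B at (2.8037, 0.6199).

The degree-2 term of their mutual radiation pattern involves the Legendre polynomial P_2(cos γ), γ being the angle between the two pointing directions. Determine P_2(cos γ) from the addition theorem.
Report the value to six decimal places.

0.092513

Addition theorem: P_2(cos γ) = (4π/5) Σ_m Y*_{lm}(Ω₁) Y_{lm}(Ω₂), m = −2…2:
  m=-2: -0.00854 - 0.19573j × 0.01380 - 0.04014j = -0.00798 - 0.00236j  (running Σ = -0.00798 - 0.00236j)
  m=-1: 0.26709 - 0.27900j × -0.19666 + 0.14037j = -0.01336 + 0.09236j  (running Σ = -0.02134 + 0.09000j)
  m=0: 0.15089 + 0.00000j × 0.52681 + 0.00000j = 0.07949 + 0.00000j  (running Σ = 0.05815 + 0.09000j)
  m=1: -0.26709 - 0.27900j × 0.19666 + 0.14037j = -0.01336 - 0.09236j  (running Σ = 0.04478 - 0.00236j)
  m=2: -0.00854 + 0.19573j × 0.01380 + 0.04014j = -0.00798 + 0.00236j  (running Σ = 0.03681 + 0.00000j)
Σ over m = 0.03681 + 0.00000j; ×(4π/5) → 0.09251 + 0.00000j. Real part: 0.092513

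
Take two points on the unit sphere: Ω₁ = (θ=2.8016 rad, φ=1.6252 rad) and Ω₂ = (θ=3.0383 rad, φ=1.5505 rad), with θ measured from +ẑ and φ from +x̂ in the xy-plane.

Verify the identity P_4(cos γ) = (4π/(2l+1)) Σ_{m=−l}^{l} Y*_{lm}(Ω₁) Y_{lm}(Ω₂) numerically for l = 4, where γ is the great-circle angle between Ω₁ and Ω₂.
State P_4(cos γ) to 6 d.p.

0.737445

Term-by-term m-sum for l=4 (normalisation 4π/9 = 1.396263):
  m=-4: 0.00534 + 0.00118j × 0.00005 + 0.00000j = 0.00000 + 0.00000j  (running Σ = 0.00000 + 0.00000j)
  m=-3: -0.00711 + 0.04318j × 0.00008 - 0.00136j = 0.00006 + 0.00001j  (running Σ = 0.00006 + 0.00001j)
  m=-2: -0.19310 - 0.02109j × -0.02106 - 0.00086j = 0.00405 + 0.00061j  (running Σ = 0.00411 + 0.00062j)
  m=-1: 0.02605 - 0.47844j × -0.00387 + 0.19043j = 0.09101 + 0.00681j  (running Σ = 0.09512 + 0.00743j)
  m=0: 0.42150 + 0.00000j × 0.80172 + 0.00000j = 0.33793 + 0.00000j  (running Σ = 0.43304 + 0.00743j)
  m=1: -0.02605 - 0.47844j × 0.00387 + 0.19043j = 0.09101 - 0.00681j  (running Σ = 0.52405 + 0.00062j)
  m=2: -0.19310 + 0.02109j × -0.02106 + 0.00086j = 0.00405 - 0.00061j  (running Σ = 0.52810 + 0.00001j)
  m=3: 0.00711 + 0.04318j × -0.00008 - 0.00136j = 0.00006 - 0.00001j  (running Σ = 0.52816 + 0.00000j)
  m=4: 0.00534 - 0.00118j × 0.00005 - 0.00000j = 0.00000 - 0.00000j  (running Σ = 0.52816 + 0.00000j)
Total Σ_m = 0.52816 + 0.00000j. Multiply by 1.396263: 0.73744 + 0.00000j. P_4(cos γ) = 0.737445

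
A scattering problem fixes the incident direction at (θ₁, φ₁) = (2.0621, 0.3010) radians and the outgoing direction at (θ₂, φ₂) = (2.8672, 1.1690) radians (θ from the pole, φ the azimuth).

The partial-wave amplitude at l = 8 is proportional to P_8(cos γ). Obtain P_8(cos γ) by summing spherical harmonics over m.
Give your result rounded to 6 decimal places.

0.232456

Summing Y*_{l m}(θ₁,φ₁)·Y_{l m}(θ₂,φ₂) over m ∈ [−8, 8]; prefactor 4π/(2·8+1) = 0.739198:
  [-8]  conj(Y_{8,-8})(Ω₁) = (-0.139851, 0.126063) ; Y_{8,-8}(Ω₂) = (-0.000015, -0.000001) ; Δ = (0.000002, -0.000002)
  [-7]  conj(Y_{8,-7})(Ω₁) = (0.205869, -0.346416) ; Y_{8,-7}(Ω₂) = (0.000069, 0.000201) ; Δ = (0.000084, 0.000018)
  [-6]  conj(Y_{8,-6})(Ω₁) = (-0.096390, 0.402232) ; Y_{8,-6}(Ω₂) = (0.001431, -0.001283) ; Δ = (0.000378, 0.000699)
  [-5]  conj(Y_{8,-5})(Ω₁) = (-0.004551, -0.069069) ; Y_{8,-5}(Ω₂) = (-0.011283, -0.005287) ; Δ = (-0.000314, 0.000803)
  [-4]  conj(Y_{8,-4})(Ω₁) = (-0.114892, -0.299056) ; Y_{8,-4}(Ω₂) = (-0.002170, 0.059619) ; Δ = (0.018079, -0.006201)
  [-3]  conj(Y_{8,-3})(Ω₁) = (0.149537, 0.189605) ; Y_{8,-3}(Ω₂) = (0.193600, -0.074069) ; Δ = (0.042994, 0.025632)
  [-2]  conj(Y_{8,-2})(Ω₁) = (0.173110, 0.118940) ; Y_{8,-2}(Ω₂) = (-0.338017, -0.350547) ; Δ = (-0.016820, -0.100887)
  [-1]  conj(Y_{8,-1})(Ω₁) = (-0.275248, -0.085446) ; Y_{8,-1}(Ω₂) = (-0.244732, 0.575960) ; Δ = (0.116575, -0.137620)
  [+0]  conj(Y_{8,0})(Ω₁) = (-0.170748, -0.000000) ; Y_{8,0}(Ω₂) = (0.043842, 0.000000) ; Δ = (-0.007486, -0.000000)
  [+1]  conj(Y_{8,1})(Ω₁) = (0.275248, -0.085446) ; Y_{8,1}(Ω₂) = (0.244732, 0.575960) ; Δ = (0.116575, 0.137620)
  [+2]  conj(Y_{8,2})(Ω₁) = (0.173110, -0.118940) ; Y_{8,2}(Ω₂) = (-0.338017, 0.350547) ; Δ = (-0.016820, 0.100887)
  [+3]  conj(Y_{8,3})(Ω₁) = (-0.149537, 0.189605) ; Y_{8,3}(Ω₂) = (-0.193600, -0.074069) ; Δ = (0.042994, -0.025632)
  [+4]  conj(Y_{8,4})(Ω₁) = (-0.114892, 0.299056) ; Y_{8,4}(Ω₂) = (-0.002170, -0.059619) ; Δ = (0.018079, 0.006201)
  [+5]  conj(Y_{8,5})(Ω₁) = (0.004551, -0.069069) ; Y_{8,5}(Ω₂) = (0.011283, -0.005287) ; Δ = (-0.000314, -0.000803)
  [+6]  conj(Y_{8,6})(Ω₁) = (-0.096390, -0.402232) ; Y_{8,6}(Ω₂) = (0.001431, 0.001283) ; Δ = (0.000378, -0.000699)
  [+7]  conj(Y_{8,7})(Ω₁) = (-0.205869, -0.346416) ; Y_{8,7}(Ω₂) = (-0.000069, 0.000201) ; Δ = (0.000084, -0.000018)
  [+8]  conj(Y_{8,8})(Ω₁) = (-0.139851, -0.126063) ; Y_{8,8}(Ω₂) = (-0.000015, 0.000001) ; Δ = (0.000002, 0.000002)
Accumulated sum (0.314471, -0.000000); after 4π/(2l+1) scaling, (0.232456, -0.000000) ⇒ P_8 = 0.232456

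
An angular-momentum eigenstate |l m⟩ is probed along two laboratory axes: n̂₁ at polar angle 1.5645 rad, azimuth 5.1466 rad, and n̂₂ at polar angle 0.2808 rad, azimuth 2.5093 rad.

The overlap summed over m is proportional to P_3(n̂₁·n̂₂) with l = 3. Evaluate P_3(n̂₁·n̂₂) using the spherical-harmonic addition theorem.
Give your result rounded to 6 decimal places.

0.321758

Expand P_3 via completeness: Σ_{m} conj(Y_{3,m}) at Ω₁ times Y_{3,m} at Ω₂ —
  term(m=-3) = (-0.000214, 0.003698)   from Y*(Ω₁)=(-0.402288, 0.110541), Y(Ω₂)=(0.002844, -0.008412)
  term(m=-2) = (0.000259, -0.000411)   from Y*(Ω₁)=(-0.004157, -0.004911), Y(Ω₂)=(0.022733, 0.071904)
  term(m=-1) = (0.091614, -0.050561)   from Y*(Ω₁)=(-0.135931, 0.293126), Y(Ω₂)=(-0.261245, -0.191396)
  term(m=+0) = (-0.004084, -0.000000)   from Y*(Ω₁)=(-0.007048, -0.000000), Y(Ω₂)=(0.579438, 0.000000)
  term(m=+1) = (0.091614, 0.050561)   from Y*(Ω₁)=(0.135931, 0.293126), Y(Ω₂)=(0.261245, -0.191396)
  term(m=+2) = (0.000259, 0.000411)   from Y*(Ω₁)=(-0.004157, 0.004911), Y(Ω₂)=(0.022733, -0.071904)
  term(m=+3) = (-0.000214, -0.003698)   from Y*(Ω₁)=(0.402288, 0.110541), Y(Ω₂)=(-0.002844, -0.008412)
Total Σ_m = (0.179233, 0.000000). Multiply by 1.795196: (0.321758, 0.000000). P_3(cos γ) = 0.321758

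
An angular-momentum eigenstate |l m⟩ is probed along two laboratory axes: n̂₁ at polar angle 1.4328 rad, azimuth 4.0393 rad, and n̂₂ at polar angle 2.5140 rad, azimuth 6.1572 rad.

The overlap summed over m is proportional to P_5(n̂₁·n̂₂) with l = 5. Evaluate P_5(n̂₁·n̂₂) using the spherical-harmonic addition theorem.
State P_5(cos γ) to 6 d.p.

Addition theorem: P_5(cos γ) = (4π/11) Σ_m Y*_{lm}(Ω₁) Y_{lm}(Ω₂), m = −5…5:
  m=-5: Y*=+0.098226+0.431446i  Y=+0.026183+0.019087i  product -0.005663+0.013171i
  m=-4: Y*=-0.175047-0.084393i  Y=-0.123684-0.068203i  product +0.015895+0.022377i
  m=-3: Y*=-0.251339+0.120937i  Y=+0.318774+0.126567i  product -0.095427+0.006740i
  m=-2: Y*=+0.048052-0.210316i  Y=-0.442310-0.113869i  product -0.045202+0.087553i
  m=-1: Y*=-0.146863-0.184201i  Y=+0.157138+0.019902i  product -0.019412-0.031868i
  m=+0: Y*=+0.220367-0.000000i  Y=+0.361518+0.000000i  product +0.079667+0.000000i
  m=+1: Y*=+0.146863-0.184201i  Y=-0.157138+0.019902i  product -0.019412+0.031868i
  m=+2: Y*=+0.048052+0.210316i  Y=-0.442310+0.113869i  product -0.045202-0.087553i
  m=+3: Y*=+0.251339+0.120937i  Y=-0.318774+0.126567i  product -0.095427-0.006740i
  m=+4: Y*=-0.175047+0.084393i  Y=-0.123684+0.068203i  product +0.015895-0.022377i
  m=+5: Y*=-0.098226+0.431446i  Y=-0.026183+0.019087i  product -0.005663-0.013171i
Σ over m = -0.219952-0.000000i; ×(4π/11) → -0.251272-0.000000i. Real part: -0.251272

-0.251272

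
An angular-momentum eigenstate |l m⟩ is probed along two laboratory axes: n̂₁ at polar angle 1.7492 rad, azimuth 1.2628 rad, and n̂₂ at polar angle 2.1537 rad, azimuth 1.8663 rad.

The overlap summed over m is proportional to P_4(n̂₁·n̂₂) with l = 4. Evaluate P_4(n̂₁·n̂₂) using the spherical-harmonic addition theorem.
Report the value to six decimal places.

Expand P_4 via completeness: Σ_{m} conj(Y_{4,m}) at Ω₁ times Y_{4,m} at Ω₂ —
  m=-4: (0.137965, -0.391501) × (0.081494, -0.198945) = (-0.066644, -0.059352)  (running Σ = (-0.066644, -0.059352))
  m=-3: (0.168948, 0.127586) × (-0.310664, -0.253432) = (-0.020152, -0.082453)  (running Σ = (-0.086796, -0.141805))
  m=-2: (0.206146, -0.145926) × (-0.217036, 0.145635) = (-0.023489, 0.061693)  (running Σ = (-0.110285, -0.080112))
  m=-1: (0.069618, 0.218843) × (-0.055655, -0.182825) = (0.036136, -0.024908)  (running Σ = (-0.074149, -0.105020))
  m=0: (0.221088, -0.000000) × (-0.304308, 0.000000) = (-0.067279, 0.000000)  (running Σ = (-0.141428, -0.105020))
  m=1: (-0.069618, 0.218843) × (0.055655, -0.182825) = (0.036136, 0.024908)  (running Σ = (-0.105292, -0.080112))
  m=2: (0.206146, 0.145926) × (-0.217036, -0.145635) = (-0.023489, -0.061693)  (running Σ = (-0.128782, -0.141805))
  m=3: (-0.168948, 0.127586) × (0.310664, -0.253432) = (-0.020152, 0.082453)  (running Σ = (-0.148934, -0.059352))
  m=4: (0.137965, 0.391501) × (0.081494, 0.198945) = (-0.066644, 0.059352)  (running Σ = (-0.215577, 0.000000))
Σ over m = (-0.215577, 0.000000); ×(4π/9) → (-0.301003, 0.000000). Real part: -0.301003

-0.301003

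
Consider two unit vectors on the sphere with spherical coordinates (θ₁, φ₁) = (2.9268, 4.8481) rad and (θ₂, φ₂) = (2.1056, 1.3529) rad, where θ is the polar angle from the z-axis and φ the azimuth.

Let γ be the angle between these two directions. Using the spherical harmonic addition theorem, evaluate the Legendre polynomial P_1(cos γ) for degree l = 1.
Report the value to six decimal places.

0.325923

Term-by-term m-sum for l=1 (normalisation 4π/3 = 4.188790):
  m=-1: 0.00996 - 0.07296j × 0.06426 - 0.29022j = -0.02054 - 0.00758j  (running Σ = -0.02054 - 0.00758j)
  m=0: -0.47737 + 0.00000j × -0.24903 + 0.00000j = 0.11888 + 0.00000j  (running Σ = 0.09834 - 0.00758j)
  m=1: -0.00996 - 0.07296j × -0.06426 - 0.29022j = -0.02054 + 0.00758j  (running Σ = 0.07781 + 0.00000j)
Accumulated sum 0.07781 + 0.00000j; after 4π/(2l+1) scaling, 0.32592 + 0.00000j ⇒ P_1 = 0.325923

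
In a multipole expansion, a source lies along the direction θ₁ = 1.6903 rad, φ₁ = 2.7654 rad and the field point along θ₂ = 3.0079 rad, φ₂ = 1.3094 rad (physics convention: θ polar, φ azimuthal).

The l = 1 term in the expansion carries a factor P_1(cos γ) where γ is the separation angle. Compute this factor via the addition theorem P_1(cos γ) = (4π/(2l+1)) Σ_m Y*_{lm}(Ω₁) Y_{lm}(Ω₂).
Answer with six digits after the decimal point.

Expand P_1 via completeness: Σ_{m} conj(Y_{1,m}) at Ω₁ times Y_{1,m} at Ω₂ —
  m=-1: Y*=-0.319042+0.126023i  Y=+0.011901-0.044488i  product +0.001810+0.015693i
  m=+0: Y*=-0.058251-0.000000i  Y=-0.484242+0.000000i  product +0.028208+0.000000i
  m=+1: Y*=+0.319042+0.126023i  Y=-0.011901-0.044488i  product +0.001810-0.015693i
Σ over m = +0.031827+0.000000i; ×(4π/3) → +0.133315+0.000000i. Real part: 0.133315

0.133315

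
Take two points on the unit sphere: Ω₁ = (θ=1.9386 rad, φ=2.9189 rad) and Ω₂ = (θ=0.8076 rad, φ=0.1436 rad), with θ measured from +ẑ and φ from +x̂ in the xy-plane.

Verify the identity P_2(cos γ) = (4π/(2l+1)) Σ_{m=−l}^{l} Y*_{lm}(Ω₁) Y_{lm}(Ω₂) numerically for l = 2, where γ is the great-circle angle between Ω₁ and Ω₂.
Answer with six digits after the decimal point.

0.656625

Addition theorem: P_2(cos γ) = (4π/5) Σ_m Y*_{lm}(Ω₁) Y_{lm}(Ω₂), m = −2…2:
  [-2]  conj(Y_{2,-2})(Ω₁) = +0.303522-0.144894i ; Y_{2,-2}(Ω₂) = +0.193448-0.057138i ; Δ = +0.050437-0.045372i
  [-1]  conj(Y_{2,-1})(Ω₁) = +0.252804-0.057247i ; Y_{2,-1}(Ω₂) = +0.381922-0.055224i ; Δ = +0.093390-0.035825i
  [+0]  conj(Y_{2,0})(Ω₁) = -0.193062-0.000000i ; Y_{2,0}(Ω₂) = +0.136696+0.000000i ; Δ = -0.026391-0.000000i
  [+1]  conj(Y_{2,1})(Ω₁) = -0.252804-0.057247i ; Y_{2,1}(Ω₂) = -0.381922-0.055224i ; Δ = +0.093390+0.035825i
  [+2]  conj(Y_{2,2})(Ω₁) = +0.303522+0.144894i ; Y_{2,2}(Ω₂) = +0.193448+0.057138i ; Δ = +0.050437+0.045372i
Accumulated sum +0.261263-0.000000i; after 4π/(2l+1) scaling, +0.656625-0.000000i ⇒ P_2 = 0.656625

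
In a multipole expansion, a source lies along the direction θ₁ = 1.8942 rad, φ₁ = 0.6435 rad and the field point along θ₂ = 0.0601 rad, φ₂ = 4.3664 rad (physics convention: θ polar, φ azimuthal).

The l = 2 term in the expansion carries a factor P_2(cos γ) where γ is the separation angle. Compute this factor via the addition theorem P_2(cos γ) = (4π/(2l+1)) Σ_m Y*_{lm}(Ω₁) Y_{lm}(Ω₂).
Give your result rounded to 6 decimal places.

-0.300362

Summing Y*_{l m}(θ₁,φ₁)·Y_{l m}(θ₂,φ₂) over m ∈ [−2, 2]; prefactor 4π/(2·2+1) = 2.513274:
  m=-2: (0.097234, 0.333372) × (-0.001073, -0.000889) = (0.000192, -0.000444)  (running Σ = (0.000192, -0.000444))
  m=-1: (-0.186228, -0.139671) × (-0.015708, 0.043574) = (0.009011, -0.005921)  (running Σ = (0.009203, -0.006365))
  m=0: (-0.219834, -0.000000) × (0.627370, 0.000000) = (-0.137917, -0.000000)  (running Σ = (-0.128714, -0.006365))
  m=1: (0.186228, -0.139671) × (0.015708, 0.043574) = (0.009011, 0.005921)  (running Σ = (-0.119702, -0.000444))
  m=2: (0.097234, -0.333372) × (-0.001073, 0.000889) = (0.000192, 0.000444)  (running Σ = (-0.119510, -0.000000))
Σ over m = (-0.119510, -0.000000); ×(4π/5) → (-0.300362, -0.000000). Real part: -0.300362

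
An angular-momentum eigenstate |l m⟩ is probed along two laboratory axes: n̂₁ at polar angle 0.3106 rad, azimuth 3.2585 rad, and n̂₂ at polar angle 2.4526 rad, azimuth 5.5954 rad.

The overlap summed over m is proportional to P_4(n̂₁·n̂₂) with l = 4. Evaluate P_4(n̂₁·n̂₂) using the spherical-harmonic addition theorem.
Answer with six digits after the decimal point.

0.041414

Summing Y*_{l m}(θ₁,φ₁)·Y_{l m}(θ₂,φ₂) over m ∈ [−4, 4]; prefactor 4π/(2·4+1) = 1.396263:
  m=-4: 0.00345 + 0.00174j × -0.06686 + 0.02752j = -0.00028 - 0.00002j  (running Σ = -0.00028 - 0.00002j)
  m=-3: -0.03195 - 0.01169j × 0.11740 - 0.21876j = -0.00631 + 0.00562j  (running Σ = -0.00659 + 0.00560j)
  m=-2: 0.16251 + 0.03870j × 0.08316 + 0.42057j = -0.00276 + 0.07156j  (running Σ = -0.00935 + 0.07716j)
  m=-1: -0.45752 - 0.05373j × -0.20999 - 0.17253j = 0.08681 + 0.09022j  (running Σ = 0.07746 + 0.16738j)
  m=0: 0.48333 + 0.00000j × -0.25914 + 0.00000j = -0.12525 + 0.00000j  (running Σ = -0.04780 + 0.16738j)
  m=1: 0.45752 - 0.05373j × 0.20999 - 0.17253j = 0.08681 - 0.09022j  (running Σ = 0.03901 + 0.07716j)
  m=2: 0.16251 - 0.03870j × 0.08316 - 0.42057j = -0.00276 - 0.07156j  (running Σ = 0.03625 + 0.00560j)
  m=3: 0.03195 - 0.01169j × -0.11740 - 0.21876j = -0.00631 - 0.00562j  (running Σ = 0.02994 - 0.00002j)
  m=4: 0.00345 - 0.00174j × -0.06686 - 0.02752j = -0.00028 + 0.00002j  (running Σ = 0.02966 + 0.00000j)
Total Σ_m = 0.02966 + 0.00000j. Multiply by 1.396263: 0.04141 + 0.00000j. P_4(cos γ) = 0.041414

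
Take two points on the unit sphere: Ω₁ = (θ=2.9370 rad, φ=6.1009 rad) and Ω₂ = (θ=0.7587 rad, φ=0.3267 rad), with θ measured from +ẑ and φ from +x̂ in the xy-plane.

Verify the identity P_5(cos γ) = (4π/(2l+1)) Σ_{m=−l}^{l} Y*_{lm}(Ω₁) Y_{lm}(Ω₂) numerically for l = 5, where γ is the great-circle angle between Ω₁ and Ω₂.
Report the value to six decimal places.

Term-by-term m-sum for l=5 (normalisation 4π/11 = 1.142397):
  [-5]  conj(Y_{5,-5})(Ω₁) = (0.000098, -0.000127) ; Y_{5,-5}(Ω₂) = (-0.004483, -0.071394) ; Δ = (-0.000010, -0.000006)
  [-4]  conj(Y_{5,-4})(Ω₁) = (-0.001826, 0.001631) ; Y_{5,-4}(Ω₂) = (0.062267, -0.230358) ; Δ = (0.000262, 0.000522)
  [-3]  conj(Y_{5,-3})(Ω₁) = (0.018904, -0.011509) ; Y_{5,-3}(Ω₂) = (0.234655, -0.349936) ; Δ = (0.000409, -0.009316)
  [-2]  conj(Y_{5,-2})(Ω₁) = (-0.120065, 0.045820) ; Y_{5,-2}(Ω₂) = (0.268126, -0.205273) ; Δ = (-0.022787, 0.036932)
  [-1]  conj(Y_{5,-1})(Ω₁) = (0.440273, -0.081156) ; Y_{5,-1}(Ω₂) = (-0.114415, 0.038769) ; Δ = (-0.047227, 0.026354)
  [+0]  conj(Y_{5,0})(Ω₁) = (-0.663685, -0.000000) ; Y_{5,0}(Ω₂) = (-0.372763, 0.000000) ; Δ = (0.247397, 0.000000)
  [+1]  conj(Y_{5,1})(Ω₁) = (-0.440273, -0.081156) ; Y_{5,1}(Ω₂) = (0.114415, 0.038769) ; Δ = (-0.047227, -0.026354)
  [+2]  conj(Y_{5,2})(Ω₁) = (-0.120065, -0.045820) ; Y_{5,2}(Ω₂) = (0.268126, 0.205273) ; Δ = (-0.022787, -0.036932)
  [+3]  conj(Y_{5,3})(Ω₁) = (-0.018904, -0.011509) ; Y_{5,3}(Ω₂) = (-0.234655, -0.349936) ; Δ = (0.000409, 0.009316)
  [+4]  conj(Y_{5,4})(Ω₁) = (-0.001826, -0.001631) ; Y_{5,4}(Ω₂) = (0.062267, 0.230358) ; Δ = (0.000262, -0.000522)
  [+5]  conj(Y_{5,5})(Ω₁) = (-0.000098, -0.000127) ; Y_{5,5}(Ω₂) = (0.004483, -0.071394) ; Δ = (-0.000010, 0.000006)
Σ over m = (0.108691, 0.000000); ×(4π/11) → (0.124168, 0.000000). Real part: 0.124168

0.124168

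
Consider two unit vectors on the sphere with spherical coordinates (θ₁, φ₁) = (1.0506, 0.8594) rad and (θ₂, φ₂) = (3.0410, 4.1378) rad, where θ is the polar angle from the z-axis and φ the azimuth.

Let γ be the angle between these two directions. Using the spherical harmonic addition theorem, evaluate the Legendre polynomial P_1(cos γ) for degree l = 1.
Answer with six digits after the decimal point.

Addition theorem: P_1(cos γ) = (4π/3) Σ_m Y*_{lm}(Ω₁) Y_{lm}(Ω₂), m = −1…1:
  [-1]  conj(Y_{1,-1})(Ω₁) = (0.195732, 0.227078) ; Y_{1,-1}(Ω₂) = (-0.018857, 0.029124) ; Δ = (-0.010304, 0.001419)
  [+0]  conj(Y_{1,0})(Ω₁) = (0.242860, -0.000000) ; Y_{1,0}(Ω₂) = (-0.486133, 0.000000) ; Δ = (-0.118062, 0.000000)
  [+1]  conj(Y_{1,1})(Ω₁) = (-0.195732, 0.227078) ; Y_{1,1}(Ω₂) = (0.018857, 0.029124) ; Δ = (-0.010304, -0.001419)
Accumulated sum (-0.138671, 0.000000); after 4π/(2l+1) scaling, (-0.580863, 0.000000) ⇒ P_1 = -0.580863

-0.580863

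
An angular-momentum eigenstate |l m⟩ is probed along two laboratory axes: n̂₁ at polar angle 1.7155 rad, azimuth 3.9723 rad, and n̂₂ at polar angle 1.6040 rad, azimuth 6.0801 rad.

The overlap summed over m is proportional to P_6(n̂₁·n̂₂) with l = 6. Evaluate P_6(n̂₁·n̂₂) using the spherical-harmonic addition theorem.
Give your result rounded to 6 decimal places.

Addition theorem: P_6(cos γ) = (4π/13) Σ_m Y*_{lm}(Ω₁) Y_{lm}(Ω₂), m = −6…6:
  m=-6: Y*=+0.121792-0.436914i  Y=+0.166134+0.451919i  product +0.217684-0.017546i
  m=-5: Y*=-0.121398-0.194128i  Y=-0.029211-0.047075i  product -0.005592+0.011385i
  m=-4: Y*=+0.259529+0.047558i  Y=-0.241886-0.255284i  product -0.050636-0.077757i
  m=-3: Y*=+0.200876-0.152539i  Y=+0.052899+0.036913i  product +0.016257-0.000654i
  m=-2: Y*=-0.018470+0.203269i  Y=+0.292950+0.125994i  product -0.031022+0.057221i
  m=-1: Y*=+0.174048+0.190581i  Y=-0.066499-0.013694i  product -0.008964-0.015057i
  m=+0: Y*=-0.187581-0.000000i  Y=-0.310514+0.000000i  product +0.058246+0.000000i
  m=+1: Y*=-0.174048+0.190581i  Y=+0.066499-0.013694i  product -0.008964+0.015057i
  m=+2: Y*=-0.018470-0.203269i  Y=+0.292950-0.125994i  product -0.031022-0.057221i
  m=+3: Y*=-0.200876-0.152539i  Y=-0.052899+0.036913i  product +0.016257+0.000654i
  m=+4: Y*=+0.259529-0.047558i  Y=-0.241886+0.255284i  product -0.050636+0.077757i
  m=+5: Y*=+0.121398-0.194128i  Y=+0.029211-0.047075i  product -0.005592-0.011385i
  m=+6: Y*=+0.121792+0.436914i  Y=+0.166134-0.451919i  product +0.217684+0.017546i
Total Σ_m = +0.333700+0.000000i. Multiply by 0.966644: +0.322569+0.000000i. P_6(cos γ) = 0.322569

0.322569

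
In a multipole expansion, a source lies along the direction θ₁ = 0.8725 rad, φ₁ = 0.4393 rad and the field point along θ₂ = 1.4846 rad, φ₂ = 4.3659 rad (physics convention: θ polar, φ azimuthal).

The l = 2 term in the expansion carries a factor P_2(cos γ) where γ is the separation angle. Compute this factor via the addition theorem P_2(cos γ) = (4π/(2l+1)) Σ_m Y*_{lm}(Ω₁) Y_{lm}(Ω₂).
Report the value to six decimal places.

-0.147959

Term-by-term m-sum for l=2 (normalisation 4π/5 = 2.513274):
  term(m=-2) = +0.000068-0.086886i   from Y*(Ω₁)=+0.144631+0.174457i, Y(Ω₂)=-0.294976-0.244935i
  term(m=-1) = -0.017832+0.017818i   from Y*(Ω₁)=+0.344306+0.161798i, Y(Ω₂)=-0.022502+0.062324i
  term(m=+0) = -0.023344+0.000000i   from Y*(Ω₁)=+0.075698-0.000000i, Y(Ω₂)=-0.308379+0.000000i
  term(m=+1) = -0.017832-0.017818i   from Y*(Ω₁)=-0.344306+0.161798i, Y(Ω₂)=+0.022502+0.062324i
  term(m=+2) = +0.000068+0.086886i   from Y*(Ω₁)=+0.144631-0.174457i, Y(Ω₂)=-0.294976+0.244935i
Total Σ_m = -0.058871+0.000000i. Multiply by 2.513274: -0.147959+0.000000i. P_2(cos γ) = -0.147959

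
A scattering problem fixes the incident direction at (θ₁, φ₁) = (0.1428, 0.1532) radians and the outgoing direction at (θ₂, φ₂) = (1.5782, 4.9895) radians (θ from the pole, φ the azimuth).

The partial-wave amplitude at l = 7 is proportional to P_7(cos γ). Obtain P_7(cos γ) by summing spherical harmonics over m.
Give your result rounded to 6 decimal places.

Expand P_7 via completeness: Σ_{m} conj(Y_{7,m}) at Ω₁ times Y_{7,m} at Ω₂ —
  term(m=-7) = (-0.000000, -0.000000)   from Y*(Ω₁)=(0.000000, 0.000001), Y(Ω₂)=(-0.466295, 0.180312)
  term(m=-6) = (0.000000, -0.000000)   from Y*(Ω₁)=(0.000009, 0.000012), Y(Ω₂)=(-0.001271, -0.013791)
  term(m=-5) = (-0.000054, -0.000075)   from Y*(Ω₁)=(0.000181, 0.000174), Y(Ω₂)=(-0.360345, -0.067525)
  term(m=-4) = (0.000042, -0.000022)   from Y*(Ω₁)=(0.002373, 0.001669), Y(Ω₂)=(0.007268, -0.014583)
  term(m=-3) = (-0.002903, -0.007446)   from Y*(Ω₁)=(0.021607, 0.010694), Y(Ω₂)=(-0.244902, -0.223376)
  term(m=-2) = (0.002350, -0.000595)   from Y*(Ω₁)=(0.133060, 0.042095), Y(Ω₂)=(0.014768, -0.009140)
  term(m=-1) = (-0.019910, -0.159855)   from Y*(Ω₁)=(0.499245, 0.077088), Y(Ω₂)=(-0.087241, -0.306723)
  term(m=+0) = (0.014183, 0.000000)   from Y*(Ω₁)=(0.801968, -0.000000), Y(Ω₂)=(0.017686, 0.000000)
  term(m=+1) = (-0.019910, 0.159855)   from Y*(Ω₁)=(-0.499245, 0.077088), Y(Ω₂)=(0.087241, -0.306723)
  term(m=+2) = (0.002350, 0.000595)   from Y*(Ω₁)=(0.133060, -0.042095), Y(Ω₂)=(0.014768, 0.009140)
  term(m=+3) = (-0.002903, 0.007446)   from Y*(Ω₁)=(-0.021607, 0.010694), Y(Ω₂)=(0.244902, -0.223376)
  term(m=+4) = (0.000042, 0.000022)   from Y*(Ω₁)=(0.002373, -0.001669), Y(Ω₂)=(0.007268, 0.014583)
  term(m=+5) = (-0.000054, 0.000075)   from Y*(Ω₁)=(-0.000181, 0.000174), Y(Ω₂)=(0.360345, -0.067525)
  term(m=+6) = (0.000000, 0.000000)   from Y*(Ω₁)=(0.000009, -0.000012), Y(Ω₂)=(-0.001271, 0.013791)
  term(m=+7) = (-0.000000, 0.000000)   from Y*(Ω₁)=(-0.000000, 0.000001), Y(Ω₂)=(0.466295, 0.180312)
Accumulated sum (-0.026766, -0.000000); after 4π/(2l+1) scaling, (-0.022424, -0.000000) ⇒ P_7 = -0.022424

-0.022424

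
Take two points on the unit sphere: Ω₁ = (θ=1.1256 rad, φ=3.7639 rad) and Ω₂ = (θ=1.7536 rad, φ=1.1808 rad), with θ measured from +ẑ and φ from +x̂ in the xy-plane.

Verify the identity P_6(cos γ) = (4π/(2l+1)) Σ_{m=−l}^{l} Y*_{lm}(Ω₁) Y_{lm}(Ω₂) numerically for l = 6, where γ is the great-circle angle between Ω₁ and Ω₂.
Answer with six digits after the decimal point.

Addition theorem: P_6(cos γ) = (4π/13) Σ_m Y*_{lm}(Ω₁) Y_{lm}(Ω₂), m = −6…6:
  m=-6: -0.216618-0.145745i × +0.303785-0.313801i = -0.111540+0.023700i  (running Σ = -0.111540+0.023700i)
  m=-5: +0.431346-0.012968i × -0.259831-0.103534i = -0.113420-0.041290i  (running Σ = -0.224960-0.017590i)
  m=-4: -0.195621+0.149442i × -0.002295-0.212313i = +0.032178+0.041190i  (running Σ = -0.192782+0.023600i)
  m=-3: -0.057777+0.189371i × -0.273325+0.115820i = -0.006141-0.058452i  (running Σ = -0.198924-0.034851i)
  m=-2: -0.102278-0.302362i × -0.098781-0.097719i = -0.019443+0.039862i  (running Σ = -0.218367+0.005011i)
  m=-1: -0.074351-0.053340i × -0.113243+0.275497i = +0.023115-0.014443i  (running Σ = -0.195252-0.009433i)
  m=0: +0.324974-0.000000i × -0.118606+0.000000i = -0.038544+0.000000i  (running Σ = -0.233796-0.009433i)
  m=1: +0.074351-0.053340i × +0.113243+0.275497i = +0.023115+0.014443i  (running Σ = -0.210681+0.005011i)
  m=2: -0.102278+0.302362i × -0.098781+0.097719i = -0.019443-0.039862i  (running Σ = -0.230124-0.034851i)
  m=3: +0.057777+0.189371i × +0.273325+0.115820i = -0.006141+0.058452i  (running Σ = -0.236266+0.023600i)
  m=4: -0.195621-0.149442i × -0.002295+0.212313i = +0.032178-0.041190i  (running Σ = -0.204088-0.017590i)
  m=5: -0.431346-0.012968i × +0.259831-0.103534i = -0.113420+0.041290i  (running Σ = -0.317508+0.023700i)
  m=6: -0.216618+0.145745i × +0.303785+0.313801i = -0.111540-0.023700i  (running Σ = -0.429048+0.000000i)
Σ over m = -0.429048+0.000000i; ×(4π/13) → -0.414737+0.000000i. Real part: -0.414737

-0.414737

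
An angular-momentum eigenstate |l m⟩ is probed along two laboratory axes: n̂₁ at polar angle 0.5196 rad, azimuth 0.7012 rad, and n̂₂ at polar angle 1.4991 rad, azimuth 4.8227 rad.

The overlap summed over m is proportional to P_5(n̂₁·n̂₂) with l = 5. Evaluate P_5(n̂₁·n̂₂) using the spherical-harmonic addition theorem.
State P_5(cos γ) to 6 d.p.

-0.318825

Term-by-term m-sum for l=5 (normalisation 4π/11 = 1.142397):
  term(m=-5) = (-0.001194, -0.006306)   from Y*(Ω₁)=(-0.013088, -0.004992), Y(Ω₂)=(0.240103, 0.390255)
  term(m=-4) = (-0.005740, 0.005656)   from Y*(Ω₁)=(-0.073089, 0.025591), Y(Ω₂)=(0.094096, -0.044442)
  term(m=-3) = (-0.078536, -0.016073)   from Y*(Ω₁)=(-0.124360, 0.210891), Y(Ω₂)=(0.106390, 0.309664)
  term(m=-2) = (0.020618, 0.050300)   from Y*(Ω₁)=(0.076614, 0.450656), Y(Ω₂)=(0.116040, -0.026025)
  term(m=-1) = (-0.062380, 0.092987)   from Y*(Ω₁)=(0.288369, 0.243482), Y(Ω₂)=(0.032661, 0.294882)
  term(m=+0) = (-0.024621, -0.000000)   from Y*(Ω₁)=(-0.200705, -0.000000), Y(Ω₂)=(0.122670, 0.000000)
  term(m=+1) = (-0.062380, -0.092987)   from Y*(Ω₁)=(-0.288369, 0.243482), Y(Ω₂)=(-0.032661, 0.294882)
  term(m=+2) = (0.020618, -0.050300)   from Y*(Ω₁)=(0.076614, -0.450656), Y(Ω₂)=(0.116040, 0.026025)
  term(m=+3) = (-0.078536, 0.016073)   from Y*(Ω₁)=(0.124360, 0.210891), Y(Ω₂)=(-0.106390, 0.309664)
  term(m=+4) = (-0.005740, -0.005656)   from Y*(Ω₁)=(-0.073089, -0.025591), Y(Ω₂)=(0.094096, 0.044442)
  term(m=+5) = (-0.001194, 0.006306)   from Y*(Ω₁)=(0.013088, -0.004992), Y(Ω₂)=(-0.240103, 0.390255)
Total Σ_m = (-0.279084, 0.000000). Multiply by 1.142397: (-0.318825, 0.000000). P_5(cos γ) = -0.318825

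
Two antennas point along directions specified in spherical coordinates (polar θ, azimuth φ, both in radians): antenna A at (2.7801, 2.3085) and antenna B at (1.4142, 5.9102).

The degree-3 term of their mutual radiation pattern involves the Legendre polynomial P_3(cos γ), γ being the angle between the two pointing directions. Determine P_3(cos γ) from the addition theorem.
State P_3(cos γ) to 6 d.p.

Addition theorem: P_3(cos γ) = (4π/7) Σ_m Y*_{lm}(Ω₁) Y_{lm}(Ω₂), m = −3…3:
  term(m=-3) = (-0.001405, 0.007287)   from Y*(Ω₁)=(0.014779, 0.011057), Y(Ω₂)=(0.175563, 0.361743)
  term(m=-2) = (-0.011262, 0.014796)   from Y*(Ω₁)=(0.011388, 0.119028), Y(Ω₂)=(0.114211, 0.105542)
  term(m=-1) = (0.096908, -0.048026)   from Y*(Ω₁)=(-0.259427, 0.285433), Y(Ω₂)=(-0.261124, -0.102178)
  term(m=+0) = (0.080378, 0.000000)   from Y*(Ω₁)=(-0.479810, -0.000000), Y(Ω₂)=(-0.167521, 0.000000)
  term(m=+1) = (0.096908, 0.048026)   from Y*(Ω₁)=(0.259427, 0.285433), Y(Ω₂)=(0.261124, -0.102178)
  term(m=+2) = (-0.011262, -0.014796)   from Y*(Ω₁)=(0.011388, -0.119028), Y(Ω₂)=(0.114211, -0.105542)
  term(m=+3) = (-0.001405, -0.007287)   from Y*(Ω₁)=(-0.014779, 0.011057), Y(Ω₂)=(-0.175563, 0.361743)
Total Σ_m = (0.248860, 0.000000). Multiply by 1.795196: (0.446752, 0.000000). P_3(cos γ) = 0.446752

0.446752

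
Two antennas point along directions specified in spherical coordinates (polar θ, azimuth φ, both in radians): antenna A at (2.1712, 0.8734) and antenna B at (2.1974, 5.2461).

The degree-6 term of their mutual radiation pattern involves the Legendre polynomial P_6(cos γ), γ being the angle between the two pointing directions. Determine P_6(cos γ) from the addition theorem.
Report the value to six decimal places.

Term-by-term m-sum for l=6 (normalisation 4π/13 = 0.966644):
  [-6]  conj(Y_{6,-6})(Ω₁) = +0.076800-0.131676i ; Y_{6,-6}(Ω₂) = +0.136210-0.008274i ; Δ = +0.009371-0.018571i
  [-5]  conj(Y_{6,-5})(Ω₁) = +0.122415+0.340220i ; Y_{6,-5}(Ω₂) = -0.155909+0.304632i ; Δ = -0.122728-0.015752i
  [-4]  conj(Y_{6,-4})(Ω₁) = -0.389798-0.143175i ; Y_{6,-4}(Ω₂) = -0.228488-0.361187i ; Δ = +0.037351+0.173503i
  [-3]  conj(Y_{6,-3})(Ω₁) = +0.091633-0.052635i ; Y_{6,-3}(Ω₂) = +0.158781-0.004818i ; Δ = +0.014296-0.008799i
  [-2]  conj(Y_{6,-2})(Ω₁) = +0.053706-0.301983i ; Y_{6,-2}(Ω₂) = +0.132730-0.241024i ; Δ = -0.065657-0.053026i
  [-1]  conj(Y_{6,-1})(Ω₁) = +0.149690+0.178660i ; Y_{6,-1}(Ω₂) = +0.140757+0.238202i ; Δ = -0.021487+0.060804i
  [+0]  conj(Y_{6,0})(Ω₁) = +0.250076-0.000000i ; Y_{6,0}(Ω₂) = +0.206710+0.000000i ; Δ = +0.051693+0.000000i
  [+1]  conj(Y_{6,1})(Ω₁) = -0.149690+0.178660i ; Y_{6,1}(Ω₂) = -0.140757+0.238202i ; Δ = -0.021487-0.060804i
  [+2]  conj(Y_{6,2})(Ω₁) = +0.053706+0.301983i ; Y_{6,2}(Ω₂) = +0.132730+0.241024i ; Δ = -0.065657+0.053026i
  [+3]  conj(Y_{6,3})(Ω₁) = -0.091633-0.052635i ; Y_{6,3}(Ω₂) = -0.158781-0.004818i ; Δ = +0.014296+0.008799i
  [+4]  conj(Y_{6,4})(Ω₁) = -0.389798+0.143175i ; Y_{6,4}(Ω₂) = -0.228488+0.361187i ; Δ = +0.037351-0.173503i
  [+5]  conj(Y_{6,5})(Ω₁) = -0.122415+0.340220i ; Y_{6,5}(Ω₂) = +0.155909+0.304632i ; Δ = -0.122728+0.015752i
  [+6]  conj(Y_{6,6})(Ω₁) = +0.076800+0.131676i ; Y_{6,6}(Ω₂) = +0.136210+0.008274i ; Δ = +0.009371+0.018571i
Accumulated sum -0.246013+0.000000i; after 4π/(2l+1) scaling, -0.237807+0.000000i ⇒ P_6 = -0.237807

-0.237807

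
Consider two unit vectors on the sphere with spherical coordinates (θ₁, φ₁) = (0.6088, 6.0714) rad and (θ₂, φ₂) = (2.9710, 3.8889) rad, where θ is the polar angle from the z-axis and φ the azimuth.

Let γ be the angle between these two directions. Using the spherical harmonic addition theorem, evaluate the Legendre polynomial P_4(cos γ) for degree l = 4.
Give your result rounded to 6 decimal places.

0.014504

Expand P_4 via completeness: Σ_{m} conj(Y_{4,m}) at Ω₁ times Y_{4,m} at Ω₂ —
  [-4]  conj(Y_{4,-4})(Ω₁) = 0.03134 - 0.03547j ; Y_{4,-4}(Ω₂) = -0.00036 - 0.00006j ; Δ = -0.00001 + 0.00001j
  [-3]  conj(Y_{4,-3})(Ω₁) = 0.15457 - 0.11397j ; Y_{4,-3}(Ω₂) = -0.00375 - 0.00473j ; Δ = -0.00112 - 0.00030j
  [-2]  conj(Y_{4,-2})(Ω₁) = 0.37009 - 0.16686j ; Y_{4,-2}(Ω₂) = 0.00425 - 0.05574j ; Δ = -0.00773 - 0.02134j
  [-1]  conj(Y_{4,-1})(Ω₁) = 0.37118 - 0.07981j ; Y_{4,-1}(Ω₂) = 0.22052 - 0.20433j ; Δ = 0.06554 - 0.09344j
  [+0]  conj(Y_{4,0})(Ω₁) = -0.14158 + 0.00000j ; Y_{4,0}(Ω₂) = 0.72741 + 0.00000j ; Δ = -0.10299 + 0.00000j
  [+1]  conj(Y_{4,1})(Ω₁) = -0.37118 - 0.07981j ; Y_{4,1}(Ω₂) = -0.22052 - 0.20433j ; Δ = 0.06554 + 0.09344j
  [+2]  conj(Y_{4,2})(Ω₁) = 0.37009 + 0.16686j ; Y_{4,2}(Ω₂) = 0.00425 + 0.05574j ; Δ = -0.00773 + 0.02134j
  [+3]  conj(Y_{4,3})(Ω₁) = -0.15457 - 0.11397j ; Y_{4,3}(Ω₂) = 0.00375 - 0.00473j ; Δ = -0.00112 + 0.00030j
  [+4]  conj(Y_{4,4})(Ω₁) = 0.03134 + 0.03547j ; Y_{4,4}(Ω₂) = -0.00036 + 0.00006j ; Δ = -0.00001 - 0.00001j
Σ over m = 0.01039 + 0.00000j; ×(4π/9) → 0.01450 + 0.00000j. Real part: 0.014504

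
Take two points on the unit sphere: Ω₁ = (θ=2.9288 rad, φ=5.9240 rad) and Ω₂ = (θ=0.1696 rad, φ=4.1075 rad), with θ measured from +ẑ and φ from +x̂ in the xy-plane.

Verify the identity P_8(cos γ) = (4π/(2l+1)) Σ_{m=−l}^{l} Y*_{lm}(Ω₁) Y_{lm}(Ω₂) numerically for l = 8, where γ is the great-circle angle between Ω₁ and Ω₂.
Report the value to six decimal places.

Addition theorem: P_8(cos γ) = (4π/17) Σ_m Y*_{lm}(Ω₁) Y_{lm}(Ω₂), m = −8…8:
  m=-8: Y*=-0.00000 - 0.00000j  Y=0.00000 - 0.00000j  product -0.00000 + 0.00000j
  m=-7: Y*=0.00003 + 0.00002j  Y=-0.00001 + 0.00000j  product -0.00000 - 0.00000j
  m=-6: Y*=-0.00025 - 0.00037j  Y=0.00010 + 0.00006j  product -0.00000 - 0.00000j
  m=-5: Y*=0.00084 + 0.00369j  Y=-0.00015 - 0.00126j  product 0.00000 - 0.00000j
  m=-4: Y*=0.00319 - 0.02367j  Y=-0.00764 + 0.00673j  product 0.00013 + 0.00020j
  m=-3: Y*=-0.05239 + 0.09746j  Y=0.05845 + 0.01454j  product -0.00448 + 0.00493j
  m=-2: Y*=0.26759 - 0.23393j  Y=-0.08834 - 0.23396j  product -0.07837 - 0.04194j
  m=-1: Y*=-0.63570 + 0.23869j  Y=-0.36378 + 0.52620j  product 0.10566 - 0.42133j
  m=+0: Y*=0.39030 + 0.00000j  Y=0.63390 + 0.00000j  product 0.24741 + 0.00000j
  m=+1: Y*=0.63570 + 0.23869j  Y=0.36378 + 0.52620j  product 0.10566 + 0.42133j
  m=+2: Y*=0.26759 + 0.23393j  Y=-0.08834 + 0.23396j  product -0.07837 + 0.04194j
  m=+3: Y*=0.05239 + 0.09746j  Y=-0.05845 + 0.01454j  product -0.00448 - 0.00493j
  m=+4: Y*=0.00319 + 0.02367j  Y=-0.00764 - 0.00673j  product 0.00013 - 0.00020j
  m=+5: Y*=-0.00084 + 0.00369j  Y=0.00015 - 0.00126j  product 0.00000 + 0.00000j
  m=+6: Y*=-0.00025 + 0.00037j  Y=0.00010 - 0.00006j  product -0.00000 + 0.00000j
  m=+7: Y*=-0.00003 + 0.00002j  Y=0.00001 + 0.00000j  product -0.00000 + 0.00000j
  m=+8: Y*=-0.00000 + 0.00000j  Y=0.00000 + 0.00000j  product -0.00000 - 0.00000j
Accumulated sum 0.29331 - 0.00000j; after 4π/(2l+1) scaling, 0.21681 - 0.00000j ⇒ P_8 = 0.216812

0.216812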